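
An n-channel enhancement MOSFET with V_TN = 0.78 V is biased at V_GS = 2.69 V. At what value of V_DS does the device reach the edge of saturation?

The boundary between triode and saturation is V_DS = V_GS − V_TN = V_ov.
V_ov = 2.69 − 0.78 = 1.91 V.

V_DS,sat = 1.91 V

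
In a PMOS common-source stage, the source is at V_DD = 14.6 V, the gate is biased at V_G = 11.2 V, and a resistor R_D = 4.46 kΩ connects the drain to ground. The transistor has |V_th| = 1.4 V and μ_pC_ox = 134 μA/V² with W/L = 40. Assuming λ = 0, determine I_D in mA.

I_D = 3.20 mA

V_SG = V_DD − V_G = 14.6 − 11.2 = 3.4 V, so V_ov = 3.4 − 1.4 = 2 V.
k_p = μ_pC_ox · (W/L) = 5.36 mA/V².
Assume saturation: I_D = ½ k_p V_ov² = 0.5 × 5.36 × 2² = 10.7 mA, giving V_SD = V_DD − I_D R_D = 14.6 − 10.7 × 4.46 = -33.2 V.
But -33.2 V < V_ov = 2 V, so the device is actually in triode.
In triode I_D = k_p[V_ov V_SD − ½ V_SD²] and I_D = (V_DD − V_SD)/R_D. Equating: 12 V_SD² − 48.81 V_SD + 14.6 = 0, giving V_SD = 0.325 V (the root below V_ov).
I_D = (14.6 − 0.325) / 4.46 = 3.2 mA.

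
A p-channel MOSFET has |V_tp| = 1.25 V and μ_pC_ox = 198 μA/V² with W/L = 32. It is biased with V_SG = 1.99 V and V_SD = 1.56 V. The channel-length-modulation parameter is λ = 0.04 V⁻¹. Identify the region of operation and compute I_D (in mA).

Saturation; I_D = 1.84 mA

k_p = μ_pC_ox · (W/L) = 6.336 mA/V².
V_ov = V_SG − |V_tp| = 1.99 − 1.25 = 0.74 V.
Since V_SD = 1.56 V ≥ V_ov = 0.74 V, the device is in saturation.
I_D = ½ k_p V_ov² (1 + λ V_SD) = 0.5 × 6.336 × 0.74² × (1 + 0.04 × 1.56) = 1.84 mA.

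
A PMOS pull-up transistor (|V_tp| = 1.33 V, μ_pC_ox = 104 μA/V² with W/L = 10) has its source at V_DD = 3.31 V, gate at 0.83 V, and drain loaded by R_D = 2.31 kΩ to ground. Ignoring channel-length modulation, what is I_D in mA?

I_D = 0.688 mA

V_SG = V_DD − V_G = 3.31 − 0.83 = 2.48 V, so V_ov = 2.48 − 1.33 = 1.15 V.
k_p = μ_pC_ox · (W/L) = 1.04 mA/V².
Assume saturation: I_D = ½ k_p V_ov² = 0.5 × 1.04 × 1.15² = 0.688 mA, giving V_SD = V_DD − I_D R_D = 3.31 − 0.688 × 2.31 = 1.72 V.
V_SD = 1.72 V ≥ V_ov = 1.15 V, confirming saturation.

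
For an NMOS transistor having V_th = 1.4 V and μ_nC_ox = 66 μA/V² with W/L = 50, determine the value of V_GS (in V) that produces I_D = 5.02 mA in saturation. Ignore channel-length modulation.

V_GS = 3.14 V

k_n = μ_nC_ox · (W/L) = 3.3 mA/V².
In saturation I_D = ½ k_n (V_GS − V_th)², so V_GS − V_th = √(2 I_D / k_n) = √(2 × 5.02 / 3.3) = 1.74 V.
V_GS = 1.4 + 1.74 = 3.14 V.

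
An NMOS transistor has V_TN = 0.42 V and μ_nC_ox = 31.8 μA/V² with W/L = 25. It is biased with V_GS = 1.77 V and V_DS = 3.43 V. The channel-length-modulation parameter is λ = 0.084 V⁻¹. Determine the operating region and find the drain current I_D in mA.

Saturation; I_D = 0.933 mA

k_n = μ_nC_ox · (W/L) = 0.795 mA/V².
V_ov = V_GS − V_TN = 1.77 − 0.42 = 1.35 V.
Since V_DS = 3.43 V ≥ V_ov = 1.35 V, the device is in saturation.
I_D = ½ k_n V_ov² (1 + λ V_DS) = 0.5 × 0.795 × 1.35² × (1 + 0.084 × 3.43) = 0.933 mA.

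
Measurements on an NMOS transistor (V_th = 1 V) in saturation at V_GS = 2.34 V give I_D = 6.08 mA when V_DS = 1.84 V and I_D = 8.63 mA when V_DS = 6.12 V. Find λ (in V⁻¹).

λ = 0.120 V⁻¹

With V_GS fixed, I_D ∝ (1 + λ V_DS) in saturation, so I_D2/I_D1 = (1 + λ V_DS2)/(1 + λ V_DS1).
8.63/6.08 = 1.419 = (1 + 6.12 λ)/(1 + 1.84 λ).
Solving: λ (I_D1 V_DS2 − I_D2 V_DS1) = I_D2 − I_D1, so λ = (8.63 − 6.08) / (6.08 × 6.12 − 8.63 × 1.84) = 2.55 / 21.3 = 0.12 V⁻¹.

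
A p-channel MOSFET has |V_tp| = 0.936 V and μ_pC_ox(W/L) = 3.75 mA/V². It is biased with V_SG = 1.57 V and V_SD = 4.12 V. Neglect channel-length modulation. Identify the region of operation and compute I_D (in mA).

V_ov = V_SG − |V_tp| = 1.57 − 0.936 = 0.634 V.
Since V_SD = 4.12 V ≥ V_ov = 0.634 V, the device is in saturation.
I_D = ½ k_p V_ov² = 0.5 × 3.75 × 0.634² = 0.754 mA.

Saturation; I_D = 0.754 mA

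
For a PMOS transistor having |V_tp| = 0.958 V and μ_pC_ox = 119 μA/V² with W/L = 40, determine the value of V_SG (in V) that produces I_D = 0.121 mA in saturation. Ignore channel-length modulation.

V_SG = 1.18 V

k_p = μ_pC_ox · (W/L) = 4.76 mA/V².
In saturation I_D = ½ k_p (V_SG − |V_tp|)², so V_SG − |V_tp| = √(2 I_D / k_p) = √(2 × 0.121 / 4.76) = 0.225 V.
V_SG = 0.958 + 0.225 = 1.18 V.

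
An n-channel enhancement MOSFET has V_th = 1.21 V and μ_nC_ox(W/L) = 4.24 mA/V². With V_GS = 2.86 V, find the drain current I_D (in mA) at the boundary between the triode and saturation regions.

At the boundary V_DS = V_ov = V_GS − V_th = 2.86 − 1.21 = 1.65 V.
I_D = ½ k_n V_ov² = 0.5 × 4.24 × 1.65² = 5.77 mA.

I_D = 5.77 mA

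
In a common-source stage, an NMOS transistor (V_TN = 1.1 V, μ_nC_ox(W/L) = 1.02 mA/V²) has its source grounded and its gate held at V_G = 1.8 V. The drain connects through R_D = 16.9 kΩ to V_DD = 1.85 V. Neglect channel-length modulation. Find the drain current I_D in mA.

I_D = 0.100 mA

V_GS = V_G = 1.8 V, so V_ov = 1.8 − 1.1 = 0.7 V.
Assume saturation: I_D = ½ k_n V_ov² = 0.5 × 1.02 × 0.7² = 0.25 mA, giving V_DS = V_DD − I_D R_D = 1.85 − 0.25 × 16.9 = -2.37 V.
But -2.37 V < V_ov = 0.7 V, so the device is actually in triode.
In triode I_D = k_n[V_ov V_DS − ½ V_DS²] and I_D = (V_DD − V_DS)/R_D. Equating: 8.62 V_DS² − 13.07 V_DS + 1.85 = 0, giving V_DS = 0.158 V (the root below V_ov).
I_D = (1.85 − 0.158) / 16.9 = 0.1 mA.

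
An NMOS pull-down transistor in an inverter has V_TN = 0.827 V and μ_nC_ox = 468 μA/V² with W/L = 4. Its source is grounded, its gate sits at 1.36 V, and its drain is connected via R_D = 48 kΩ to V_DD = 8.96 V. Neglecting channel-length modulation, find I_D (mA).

V_GS = V_G = 1.36 V, so V_ov = 1.36 − 0.827 = 0.533 V.
k_n = μ_nC_ox · (W/L) = 1.872 mA/V².
Assume saturation: I_D = ½ k_n V_ov² = 0.5 × 1.872 × 0.533² = 0.266 mA, giving V_DS = V_DD − I_D R_D = 8.96 − 0.266 × 48 = -3.8 V.
But -3.8 V < V_ov = 0.533 V, so the device is actually in triode.
In triode I_D = k_n[V_ov V_DS − ½ V_DS²] and I_D = (V_DD − V_DS)/R_D. Equating: 44.9 V_DS² − 48.89 V_DS + 8.96 = 0, giving V_DS = 0.233 V (the root below V_ov).
I_D = (8.96 − 0.233) / 48 = 0.182 mA.

I_D = 0.182 mA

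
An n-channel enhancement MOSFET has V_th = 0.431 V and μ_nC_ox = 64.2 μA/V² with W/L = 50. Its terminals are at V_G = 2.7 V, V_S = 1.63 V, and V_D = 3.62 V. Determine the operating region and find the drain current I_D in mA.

Saturation; I_D = 0.655 mA

V_GS = V_G − V_S = 2.7 − 1.63 = 1.07 V; V_DS = V_D − V_S = 3.62 − 1.63 = 1.99 V.
k_n = μ_nC_ox · (W/L) = 3.21 mA/V².
V_ov = V_GS − V_th = 1.07 − 0.431 = 0.639 V.
Since V_DS = 1.99 V ≥ V_ov = 0.639 V, the device is in saturation.
I_D = ½ k_n V_ov² = 0.5 × 3.21 × 0.639² = 0.655 mA.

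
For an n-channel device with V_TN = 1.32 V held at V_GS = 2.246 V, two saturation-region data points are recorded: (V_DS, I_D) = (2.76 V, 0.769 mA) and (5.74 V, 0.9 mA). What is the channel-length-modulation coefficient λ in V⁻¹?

λ = 0.0679 V⁻¹

With V_GS fixed, I_D ∝ (1 + λ V_DS) in saturation, so I_D2/I_D1 = (1 + λ V_DS2)/(1 + λ V_DS1).
0.9/0.769 = 1.17 = (1 + 5.74 λ)/(1 + 2.76 λ).
Solving: λ (I_D1 V_DS2 − I_D2 V_DS1) = I_D2 − I_D1, so λ = (0.9 − 0.769) / (0.769 × 5.74 − 0.9 × 2.76) = 0.131 / 1.93 = 0.0679 V⁻¹.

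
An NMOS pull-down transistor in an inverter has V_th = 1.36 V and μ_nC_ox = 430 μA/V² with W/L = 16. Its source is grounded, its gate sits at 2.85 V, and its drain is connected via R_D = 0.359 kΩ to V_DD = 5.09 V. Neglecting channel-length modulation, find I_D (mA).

I_D = 7.64 mA

V_GS = V_G = 2.85 V, so V_ov = 2.85 − 1.36 = 1.49 V.
k_n = μ_nC_ox · (W/L) = 6.88 mA/V².
Assume saturation: I_D = ½ k_n V_ov² = 0.5 × 6.88 × 1.49² = 7.64 mA, giving V_DS = V_DD − I_D R_D = 5.09 − 7.64 × 0.359 = 2.35 V.
V_DS = 2.35 V ≥ V_ov = 1.49 V, confirming saturation.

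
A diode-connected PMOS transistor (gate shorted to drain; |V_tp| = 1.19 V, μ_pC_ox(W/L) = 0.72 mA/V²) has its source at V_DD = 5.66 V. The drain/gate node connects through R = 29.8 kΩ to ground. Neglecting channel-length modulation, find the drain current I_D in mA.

I_D = 0.130 mA

With gate tied to drain, V_SG = V_SD ≥ V_SG − |V_tp|, so the device is in saturation.
KCL at the drain: ½ k_p (V_SG − |V_tp|)² = (V_DD − V_SG)/R.
Let x = V_SG − 1.19. Then 10.7 x² + x − 4.47 = 0, giving x = 0.601 V (positive root), so V_SG = 1.79 V.
I_D = (V_DD − V_SG)/R = (5.66 − 1.79) / 29.8 = 0.13 mA.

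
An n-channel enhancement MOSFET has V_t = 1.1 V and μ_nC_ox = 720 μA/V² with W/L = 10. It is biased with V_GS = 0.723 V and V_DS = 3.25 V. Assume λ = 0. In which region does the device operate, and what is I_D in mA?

V_GS = 0.723 V < V_t = 1.1 V, so the transistor is in cutoff.

Cutoff; I_D = 0 mA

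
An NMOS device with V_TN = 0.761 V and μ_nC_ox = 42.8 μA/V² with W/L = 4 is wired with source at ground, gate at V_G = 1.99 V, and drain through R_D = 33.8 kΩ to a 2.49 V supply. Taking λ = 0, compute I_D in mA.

I_D = 0.0633 mA

V_GS = V_G = 1.99 V, so V_ov = 1.99 − 0.761 = 1.23 V.
k_n = μ_nC_ox · (W/L) = 0.1712 mA/V².
Assume saturation: I_D = ½ k_n V_ov² = 0.5 × 0.1712 × 1.23² = 0.129 mA, giving V_DS = V_DD − I_D R_D = 2.49 − 0.129 × 33.8 = -1.88 V.
But -1.88 V < V_ov = 1.23 V, so the device is actually in triode.
In triode I_D = k_n[V_ov V_DS − ½ V_DS²] and I_D = (V_DD − V_DS)/R_D. Equating: 2.89 V_DS² − 8.112 V_DS + 2.49 = 0, giving V_DS = 0.351 V (the root below V_ov).
I_D = (2.49 − 0.351) / 33.8 = 0.0633 mA.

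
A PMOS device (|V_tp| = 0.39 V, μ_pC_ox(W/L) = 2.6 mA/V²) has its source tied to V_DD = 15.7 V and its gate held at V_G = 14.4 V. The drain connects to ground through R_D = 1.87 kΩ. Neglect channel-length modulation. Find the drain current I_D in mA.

I_D = 1.08 mA

V_SG = V_DD − V_G = 15.7 − 14.4 = 1.3 V, so V_ov = 1.3 − 0.39 = 0.91 V.
Assume saturation: I_D = ½ k_p V_ov² = 0.5 × 2.6 × 0.91² = 1.08 mA, giving V_SD = V_DD − I_D R_D = 15.7 − 1.08 × 1.87 = 13.7 V.
V_SD = 13.7 V ≥ V_ov = 0.91 V, confirming saturation.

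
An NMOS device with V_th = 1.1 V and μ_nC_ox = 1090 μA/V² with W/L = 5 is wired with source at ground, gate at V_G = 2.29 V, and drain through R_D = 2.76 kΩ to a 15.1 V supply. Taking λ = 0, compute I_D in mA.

V_GS = V_G = 2.29 V, so V_ov = 2.29 − 1.1 = 1.19 V.
k_n = μ_nC_ox · (W/L) = 5.45 mA/V².
Assume saturation: I_D = ½ k_n V_ov² = 0.5 × 5.45 × 1.19² = 3.86 mA, giving V_DS = V_DD − I_D R_D = 15.1 − 3.86 × 2.76 = 4.45 V.
V_DS = 4.45 V ≥ V_ov = 1.19 V, confirming saturation.

I_D = 3.86 mA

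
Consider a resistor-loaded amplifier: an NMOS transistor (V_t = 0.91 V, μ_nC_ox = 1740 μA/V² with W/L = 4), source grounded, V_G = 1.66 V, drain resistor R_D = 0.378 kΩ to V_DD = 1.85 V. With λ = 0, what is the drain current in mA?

V_GS = V_G = 1.66 V, so V_ov = 1.66 − 0.91 = 0.75 V.
k_n = μ_nC_ox · (W/L) = 6.96 mA/V².
Assume saturation: I_D = ½ k_n V_ov² = 0.5 × 6.96 × 0.75² = 1.96 mA, giving V_DS = V_DD − I_D R_D = 1.85 − 1.96 × 0.378 = 1.11 V.
V_DS = 1.11 V ≥ V_ov = 0.75 V, confirming saturation.

I_D = 1.96 mA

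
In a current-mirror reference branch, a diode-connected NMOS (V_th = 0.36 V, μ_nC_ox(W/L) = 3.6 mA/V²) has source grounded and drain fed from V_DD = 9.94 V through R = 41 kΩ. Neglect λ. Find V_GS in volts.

With gate tied to drain, V_GS = V_DS ≥ V_GS − V_th, so the device is in saturation.
KCL at the drain: ½ k_n (V_GS − V_th)² = (V_DD − V_GS)/R.
Let x = V_GS − 0.36. Then 73.8 x² + x − 9.58 = 0, giving x = 0.354 V (positive root), so V_GS = 0.714 V.
I_D = (V_DD − V_GS)/R = (9.94 − 0.714) / 41 = 0.225 mA.

V_GS = 0.714 V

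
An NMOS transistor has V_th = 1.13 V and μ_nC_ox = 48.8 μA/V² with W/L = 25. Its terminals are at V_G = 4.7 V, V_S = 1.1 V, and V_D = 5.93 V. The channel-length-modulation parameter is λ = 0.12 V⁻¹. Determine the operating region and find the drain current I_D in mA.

V_GS = V_G − V_S = 4.7 − 1.1 = 3.6 V; V_DS = V_D − V_S = 5.93 − 1.1 = 4.83 V.
k_n = μ_nC_ox · (W/L) = 1.22 mA/V².
V_ov = V_GS − V_th = 3.6 − 1.13 = 2.47 V.
Since V_DS = 4.83 V ≥ V_ov = 2.47 V, the device is in saturation.
I_D = ½ k_n V_ov² (1 + λ V_DS) = 0.5 × 1.22 × 2.47² × (1 + 0.12 × 4.83) = 5.88 mA.

Saturation; I_D = 5.88 mA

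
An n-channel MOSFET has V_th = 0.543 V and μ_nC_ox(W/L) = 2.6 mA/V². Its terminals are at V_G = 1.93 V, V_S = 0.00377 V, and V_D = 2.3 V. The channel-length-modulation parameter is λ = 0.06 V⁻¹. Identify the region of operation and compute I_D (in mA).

Saturation; I_D = 2.83 mA

V_GS = V_G − V_S = 1.93 − 0.00377 = 1.93 V; V_DS = V_D − V_S = 2.3 − 0.00377 = 2.3 V.
V_ov = V_GS − V_th = 1.93 − 0.543 = 1.38 V.
Since V_DS = 2.3 V ≥ V_ov = 1.38 V, the device is in saturation.
I_D = ½ k_n V_ov² (1 + λ V_DS) = 0.5 × 2.6 × 1.38² × (1 + 0.06 × 2.3) = 2.83 mA.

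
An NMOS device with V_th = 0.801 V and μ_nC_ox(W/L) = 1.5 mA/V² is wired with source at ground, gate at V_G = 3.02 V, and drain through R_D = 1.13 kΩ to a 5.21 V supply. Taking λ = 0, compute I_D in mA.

I_D = 3.29 mA

V_GS = V_G = 3.02 V, so V_ov = 3.02 − 0.801 = 2.22 V.
Assume saturation: I_D = ½ k_n V_ov² = 0.5 × 1.5 × 2.22² = 3.69 mA, giving V_DS = V_DD − I_D R_D = 5.21 − 3.69 × 1.13 = 1.04 V.
But 1.04 V < V_ov = 2.22 V, so the device is actually in triode.
In triode I_D = k_n[V_ov V_DS − ½ V_DS²] and I_D = (V_DD − V_DS)/R_D. Equating: 0.847 V_DS² − 4.761 V_DS + 5.21 = 0, giving V_DS = 1.49 V (the root below V_ov).
I_D = (5.21 − 1.49) / 1.13 = 3.29 mA.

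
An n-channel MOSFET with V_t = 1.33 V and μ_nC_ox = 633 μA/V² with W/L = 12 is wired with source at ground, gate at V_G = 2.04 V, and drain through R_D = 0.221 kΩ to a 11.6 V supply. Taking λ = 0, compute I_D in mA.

V_GS = V_G = 2.04 V, so V_ov = 2.04 − 1.33 = 0.71 V.
k_n = μ_nC_ox · (W/L) = 7.596 mA/V².
Assume saturation: I_D = ½ k_n V_ov² = 0.5 × 7.596 × 0.71² = 1.91 mA, giving V_DS = V_DD − I_D R_D = 11.6 − 1.91 × 0.221 = 11.2 V.
V_DS = 11.2 V ≥ V_ov = 0.71 V, confirming saturation.

I_D = 1.91 mA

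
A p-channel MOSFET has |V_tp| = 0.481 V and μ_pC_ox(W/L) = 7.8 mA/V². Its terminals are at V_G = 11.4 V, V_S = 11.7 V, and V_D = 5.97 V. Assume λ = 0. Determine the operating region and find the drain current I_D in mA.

V_SG = V_S − V_G = 11.7 − 11.4 = 0.3 V; V_SD = V_S − V_D = 11.7 − 5.97 = 5.73 V.
V_SG = 0.3 V < |V_tp| = 0.481 V, so the transistor is in cutoff.

Cutoff; I_D = 0 mA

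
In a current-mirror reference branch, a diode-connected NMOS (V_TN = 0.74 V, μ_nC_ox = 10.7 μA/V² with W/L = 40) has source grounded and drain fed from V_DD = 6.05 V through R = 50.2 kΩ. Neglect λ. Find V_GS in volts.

With gate tied to drain, V_GS = V_DS ≥ V_GS − V_TN, so the device is in saturation.
k_n = μ_nC_ox · (W/L) = 0.428 mA/V².
KCL at the drain: ½ k_n (V_GS − V_TN)² = (V_DD − V_GS)/R.
Let x = V_GS − 0.74. Then 10.7 x² + x − 5.31 = 0, giving x = 0.658 V (positive root), so V_GS = 1.4 V.
I_D = (V_DD − V_GS)/R = (6.05 − 1.4) / 50.2 = 0.0927 mA.

V_GS = 1.40 V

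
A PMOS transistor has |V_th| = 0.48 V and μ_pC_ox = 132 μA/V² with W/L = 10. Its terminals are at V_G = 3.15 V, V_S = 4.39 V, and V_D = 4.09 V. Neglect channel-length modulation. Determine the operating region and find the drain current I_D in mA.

Triode; I_D = 0.242 mA

V_SG = V_S − V_G = 4.39 − 3.15 = 1.24 V; V_SD = V_S − V_D = 4.39 − 4.09 = 0.3 V.
k_p = μ_pC_ox · (W/L) = 1.32 mA/V².
V_ov = V_SG − |V_th| = 1.24 − 0.48 = 0.76 V.
Since V_SD = 0.3 V < V_ov = 0.76 V, the device is in the triode region.
I_D = k_p [V_ov · V_SD − ½ V_SD²] = 1.32 × [0.76 × 0.3 − 0.5 × 0.3²] = 0.242 mA.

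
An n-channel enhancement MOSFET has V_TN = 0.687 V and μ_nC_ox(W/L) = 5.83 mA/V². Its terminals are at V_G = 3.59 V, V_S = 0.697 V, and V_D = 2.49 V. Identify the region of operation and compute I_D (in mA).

V_GS = V_G − V_S = 3.59 − 0.697 = 2.89 V; V_DS = V_D − V_S = 2.49 − 0.697 = 1.79 V.
V_ov = V_GS − V_TN = 2.89 − 0.687 = 2.21 V.
Since V_DS = 1.79 V < V_ov = 2.21 V, the device is in the triode region.
I_D = k_n [V_ov · V_DS − ½ V_DS²] = 5.83 × [2.21 × 1.79 − 0.5 × 1.79²] = 13.7 mA.

Triode; I_D = 13.7 mA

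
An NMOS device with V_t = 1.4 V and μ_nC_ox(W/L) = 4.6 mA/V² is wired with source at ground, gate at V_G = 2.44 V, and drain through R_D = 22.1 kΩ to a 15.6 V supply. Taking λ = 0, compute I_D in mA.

V_GS = V_G = 2.44 V, so V_ov = 2.44 − 1.4 = 1.04 V.
Assume saturation: I_D = ½ k_n V_ov² = 0.5 × 4.6 × 1.04² = 2.49 mA, giving V_DS = V_DD − I_D R_D = 15.6 − 2.49 × 22.1 = -39.4 V.
But -39.4 V < V_ov = 1.04 V, so the device is actually in triode.
In triode I_D = k_n[V_ov V_DS − ½ V_DS²] and I_D = (V_DD − V_DS)/R_D. Equating: 50.8 V_DS² − 106.7 V_DS + 15.6 = 0, giving V_DS = 0.158 V (the root below V_ov).
I_D = (15.6 − 0.158) / 22.1 = 0.699 mA.

I_D = 0.699 mA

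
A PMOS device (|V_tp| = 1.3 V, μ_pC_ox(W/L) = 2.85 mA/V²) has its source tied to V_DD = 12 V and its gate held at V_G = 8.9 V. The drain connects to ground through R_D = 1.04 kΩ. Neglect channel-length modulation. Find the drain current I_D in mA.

V_SG = V_DD − V_G = 12 − 8.9 = 3.1 V, so V_ov = 3.1 − 1.3 = 1.8 V.
Assume saturation: I_D = ½ k_p V_ov² = 0.5 × 2.85 × 1.8² = 4.62 mA, giving V_SD = V_DD − I_D R_D = 12 − 4.62 × 1.04 = 7.2 V.
V_SD = 7.2 V ≥ V_ov = 1.8 V, confirming saturation.

I_D = 4.62 mA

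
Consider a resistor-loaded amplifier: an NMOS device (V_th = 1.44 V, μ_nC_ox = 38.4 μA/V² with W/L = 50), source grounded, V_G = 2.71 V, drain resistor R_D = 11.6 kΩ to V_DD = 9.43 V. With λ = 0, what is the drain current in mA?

V_GS = V_G = 2.71 V, so V_ov = 2.71 − 1.44 = 1.27 V.
k_n = μ_nC_ox · (W/L) = 1.92 mA/V².
Assume saturation: I_D = ½ k_n V_ov² = 0.5 × 1.92 × 1.27² = 1.55 mA, giving V_DS = V_DD − I_D R_D = 9.43 − 1.55 × 11.6 = -8.53 V.
But -8.53 V < V_ov = 1.27 V, so the device is actually in triode.
In triode I_D = k_n[V_ov V_DS − ½ V_DS²] and I_D = (V_DD − V_DS)/R_D. Equating: 11.1 V_DS² − 29.29 V_DS + 9.43 = 0, giving V_DS = 0.376 V (the root below V_ov).
I_D = (9.43 − 0.376) / 11.6 = 0.781 mA.

I_D = 0.781 mA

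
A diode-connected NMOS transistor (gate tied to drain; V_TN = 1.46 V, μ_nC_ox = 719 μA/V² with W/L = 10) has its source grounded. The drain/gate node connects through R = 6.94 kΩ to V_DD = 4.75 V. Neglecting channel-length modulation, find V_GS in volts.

V_GS = 1.80 V

With gate tied to drain, V_GS = V_DS ≥ V_GS − V_TN, so the device is in saturation.
k_n = μ_nC_ox · (W/L) = 7.19 mA/V².
KCL at the drain: ½ k_n (V_GS − V_TN)² = (V_DD − V_GS)/R.
Let x = V_GS − 1.46. Then 24.9 x² + x − 3.29 = 0, giving x = 0.344 V (positive root), so V_GS = 1.8 V.
I_D = (V_DD − V_GS)/R = (4.75 − 1.8) / 6.94 = 0.425 mA.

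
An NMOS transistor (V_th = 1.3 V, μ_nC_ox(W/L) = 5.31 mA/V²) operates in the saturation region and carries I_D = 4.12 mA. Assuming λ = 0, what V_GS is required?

V_GS = 2.55 V

In saturation I_D = ½ k_n (V_GS − V_th)², so V_GS − V_th = √(2 I_D / k_n) = √(2 × 4.12 / 5.31) = 1.25 V.
V_GS = 1.3 + 1.25 = 2.55 V.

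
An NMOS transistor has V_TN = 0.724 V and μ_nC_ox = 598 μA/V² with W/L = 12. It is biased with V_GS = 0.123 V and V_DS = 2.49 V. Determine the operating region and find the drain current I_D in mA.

Cutoff; I_D = 0 mA

V_GS = 0.123 V < V_TN = 0.724 V, so the transistor is in cutoff.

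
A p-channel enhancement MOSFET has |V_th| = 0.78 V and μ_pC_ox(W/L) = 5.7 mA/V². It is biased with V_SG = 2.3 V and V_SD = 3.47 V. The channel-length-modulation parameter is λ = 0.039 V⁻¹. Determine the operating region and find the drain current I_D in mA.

Saturation; I_D = 7.48 mA

V_ov = V_SG − |V_th| = 2.3 − 0.78 = 1.52 V.
Since V_SD = 3.47 V ≥ V_ov = 1.52 V, the device is in saturation.
I_D = ½ k_p V_ov² (1 + λ V_SD) = 0.5 × 5.7 × 1.52² × (1 + 0.039 × 3.47) = 7.48 mA.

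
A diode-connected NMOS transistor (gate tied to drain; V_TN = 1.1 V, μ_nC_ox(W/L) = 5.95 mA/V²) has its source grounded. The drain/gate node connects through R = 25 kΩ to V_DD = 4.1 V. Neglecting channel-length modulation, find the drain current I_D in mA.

With gate tied to drain, V_GS = V_DS ≥ V_GS − V_TN, so the device is in saturation.
KCL at the drain: ½ k_n (V_GS − V_TN)² = (V_DD − V_GS)/R.
Let x = V_GS − 1.1. Then 74.4 x² + x − 3 = 0, giving x = 0.194 V (positive root), so V_GS = 1.29 V.
I_D = (V_DD − V_GS)/R = (4.1 − 1.29) / 25 = 0.112 mA.

I_D = 0.112 mA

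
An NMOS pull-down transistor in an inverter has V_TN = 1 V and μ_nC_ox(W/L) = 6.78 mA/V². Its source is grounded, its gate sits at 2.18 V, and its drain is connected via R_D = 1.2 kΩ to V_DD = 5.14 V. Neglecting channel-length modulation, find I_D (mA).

I_D = 3.75 mA

V_GS = V_G = 2.18 V, so V_ov = 2.18 − 1 = 1.18 V.
Assume saturation: I_D = ½ k_n V_ov² = 0.5 × 6.78 × 1.18² = 4.72 mA, giving V_DS = V_DD − I_D R_D = 5.14 − 4.72 × 1.2 = -0.524 V.
But -0.524 V < V_ov = 1.18 V, so the device is actually in triode.
In triode I_D = k_n[V_ov V_DS − ½ V_DS²] and I_D = (V_DD − V_DS)/R_D. Equating: 4.07 V_DS² − 10.6 V_DS + 5.14 = 0, giving V_DS = 0.644 V (the root below V_ov).
I_D = (5.14 − 0.644) / 1.2 = 3.75 mA.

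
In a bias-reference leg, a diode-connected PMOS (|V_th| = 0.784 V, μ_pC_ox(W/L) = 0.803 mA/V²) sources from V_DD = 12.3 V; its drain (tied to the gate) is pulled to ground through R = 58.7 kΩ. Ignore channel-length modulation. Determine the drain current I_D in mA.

I_D = 0.185 mA

With gate tied to drain, V_SG = V_SD ≥ V_SG − |V_th|, so the device is in saturation.
KCL at the drain: ½ k_p (V_SG − |V_th|)² = (V_DD − V_SG)/R.
Let x = V_SG − 0.784. Then 23.6 x² + x − 11.52 = 0, giving x = 0.678 V (positive root), so V_SG = 1.46 V.
I_D = (V_DD − V_SG)/R = (12.3 − 1.46) / 58.7 = 0.185 mA.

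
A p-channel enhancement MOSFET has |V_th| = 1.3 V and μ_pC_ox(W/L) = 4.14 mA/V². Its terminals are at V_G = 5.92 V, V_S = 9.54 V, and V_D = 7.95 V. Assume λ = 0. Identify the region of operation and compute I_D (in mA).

Triode; I_D = 10.0 mA

V_SG = V_S − V_G = 9.54 − 5.92 = 3.62 V; V_SD = V_S − V_D = 9.54 − 7.95 = 1.59 V.
V_ov = V_SG − |V_th| = 3.62 − 1.3 = 2.32 V.
Since V_SD = 1.59 V < V_ov = 2.32 V, the device is in the triode region.
I_D = k_p [V_ov · V_SD − ½ V_SD²] = 4.14 × [2.32 × 1.59 − 0.5 × 1.59²] = 10 mA.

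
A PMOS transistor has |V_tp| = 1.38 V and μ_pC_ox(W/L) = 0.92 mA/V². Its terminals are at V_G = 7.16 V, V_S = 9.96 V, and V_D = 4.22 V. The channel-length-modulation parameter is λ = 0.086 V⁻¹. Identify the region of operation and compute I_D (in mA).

Saturation; I_D = 1.39 mA

V_SG = V_S − V_G = 9.96 − 7.16 = 2.8 V; V_SD = V_S − V_D = 9.96 − 4.22 = 5.74 V.
V_ov = V_SG − |V_tp| = 2.8 − 1.38 = 1.42 V.
Since V_SD = 5.74 V ≥ V_ov = 1.42 V, the device is in saturation.
I_D = ½ k_p V_ov² (1 + λ V_SD) = 0.5 × 0.92 × 1.42² × (1 + 0.086 × 5.74) = 1.39 mA.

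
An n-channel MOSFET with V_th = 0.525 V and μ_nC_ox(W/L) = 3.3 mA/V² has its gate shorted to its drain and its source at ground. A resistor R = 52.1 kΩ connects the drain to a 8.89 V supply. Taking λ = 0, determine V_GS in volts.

V_GS = 0.831 V

With gate tied to drain, V_GS = V_DS ≥ V_GS − V_th, so the device is in saturation.
KCL at the drain: ½ k_n (V_GS − V_th)² = (V_DD − V_GS)/R.
Let x = V_GS − 0.525. Then 86 x² + x − 8.365 = 0, giving x = 0.306 V (positive root), so V_GS = 0.831 V.
I_D = (V_DD − V_GS)/R = (8.89 − 0.831) / 52.1 = 0.155 mA.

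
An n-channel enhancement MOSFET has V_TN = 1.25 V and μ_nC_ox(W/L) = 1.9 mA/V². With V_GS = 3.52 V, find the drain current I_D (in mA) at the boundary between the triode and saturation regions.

At the boundary V_DS = V_ov = V_GS − V_TN = 3.52 − 1.25 = 2.27 V.
I_D = ½ k_n V_ov² = 0.5 × 1.9 × 2.27² = 4.9 mA.

I_D = 4.90 mA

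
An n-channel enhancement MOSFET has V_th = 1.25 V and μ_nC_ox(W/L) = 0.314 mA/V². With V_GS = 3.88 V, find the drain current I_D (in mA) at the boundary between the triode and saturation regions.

I_D = 1.09 mA

At the boundary V_DS = V_ov = V_GS − V_th = 3.88 − 1.25 = 2.63 V.
I_D = ½ k_n V_ov² = 0.5 × 0.314 × 2.63² = 1.09 mA.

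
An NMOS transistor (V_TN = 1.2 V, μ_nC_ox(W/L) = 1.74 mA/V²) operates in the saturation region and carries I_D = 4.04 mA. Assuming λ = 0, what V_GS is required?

V_GS = 3.35 V

In saturation I_D = ½ k_n (V_GS − V_TN)², so V_GS − V_TN = √(2 I_D / k_n) = √(2 × 4.04 / 1.74) = 2.15 V.
V_GS = 1.2 + 2.15 = 3.35 V.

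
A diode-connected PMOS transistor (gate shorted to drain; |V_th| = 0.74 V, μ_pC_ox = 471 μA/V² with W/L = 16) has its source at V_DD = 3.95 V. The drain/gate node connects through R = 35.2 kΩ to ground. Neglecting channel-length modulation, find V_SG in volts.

V_SG = 0.892 V

With gate tied to drain, V_SG = V_SD ≥ V_SG − |V_th|, so the device is in saturation.
k_p = μ_pC_ox · (W/L) = 7.536 mA/V².
KCL at the drain: ½ k_p (V_SG − |V_th|)² = (V_DD − V_SG)/R.
Let x = V_SG − 0.74. Then 133 x² + x − 3.21 = 0, giving x = 0.152 V (positive root), so V_SG = 0.892 V.
I_D = (V_DD − V_SG)/R = (3.95 − 0.892) / 35.2 = 0.0869 mA.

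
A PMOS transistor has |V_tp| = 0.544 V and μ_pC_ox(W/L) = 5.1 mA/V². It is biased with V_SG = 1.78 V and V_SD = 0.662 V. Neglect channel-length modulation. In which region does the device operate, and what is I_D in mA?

Triode; I_D = 3.06 mA

V_ov = V_SG − |V_tp| = 1.78 − 0.544 = 1.24 V.
Since V_SD = 0.662 V < V_ov = 1.24 V, the device is in the triode region.
I_D = k_p [V_ov · V_SD − ½ V_SD²] = 5.1 × [1.24 × 0.662 − 0.5 × 0.662²] = 3.06 mA.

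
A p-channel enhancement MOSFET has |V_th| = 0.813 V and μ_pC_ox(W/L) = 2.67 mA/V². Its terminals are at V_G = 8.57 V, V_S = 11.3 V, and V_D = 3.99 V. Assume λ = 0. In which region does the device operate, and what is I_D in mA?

V_SG = V_S − V_G = 11.3 − 8.57 = 2.73 V; V_SD = V_S − V_D = 11.3 − 3.99 = 7.31 V.
V_ov = V_SG − |V_th| = 2.73 − 0.813 = 1.92 V.
Since V_SD = 7.31 V ≥ V_ov = 1.92 V, the device is in saturation.
I_D = ½ k_p V_ov² = 0.5 × 2.67 × 1.92² = 4.91 mA.

Saturation; I_D = 4.91 mA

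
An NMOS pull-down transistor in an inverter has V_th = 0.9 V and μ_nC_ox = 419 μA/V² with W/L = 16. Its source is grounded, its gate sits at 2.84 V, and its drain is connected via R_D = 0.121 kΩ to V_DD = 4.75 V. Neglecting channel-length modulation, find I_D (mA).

I_D = 12.6 mA

V_GS = V_G = 2.84 V, so V_ov = 2.84 − 0.9 = 1.94 V.
k_n = μ_nC_ox · (W/L) = 6.704 mA/V².
Assume saturation: I_D = ½ k_n V_ov² = 0.5 × 6.704 × 1.94² = 12.6 mA, giving V_DS = V_DD − I_D R_D = 4.75 − 12.6 × 0.121 = 3.22 V.
V_DS = 3.22 V ≥ V_ov = 1.94 V, confirming saturation.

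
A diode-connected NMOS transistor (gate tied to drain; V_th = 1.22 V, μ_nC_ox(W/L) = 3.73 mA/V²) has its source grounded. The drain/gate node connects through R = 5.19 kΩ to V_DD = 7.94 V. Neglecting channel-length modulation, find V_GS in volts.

With gate tied to drain, V_GS = V_DS ≥ V_GS − V_th, so the device is in saturation.
KCL at the drain: ½ k_n (V_GS − V_th)² = (V_DD − V_GS)/R.
Let x = V_GS − 1.22. Then 9.68 x² + x − 6.72 = 0, giving x = 0.783 V (positive root), so V_GS = 2 V.
I_D = (V_DD − V_GS)/R = (7.94 − 2) / 5.19 = 1.14 mA.

V_GS = 2.00 V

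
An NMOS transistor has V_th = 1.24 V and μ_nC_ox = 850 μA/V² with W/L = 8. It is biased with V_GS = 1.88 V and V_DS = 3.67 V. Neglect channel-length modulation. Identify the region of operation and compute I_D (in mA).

k_n = μ_nC_ox · (W/L) = 6.8 mA/V².
V_ov = V_GS − V_th = 1.88 − 1.24 = 0.64 V.
Since V_DS = 3.67 V ≥ V_ov = 0.64 V, the device is in saturation.
I_D = ½ k_n V_ov² = 0.5 × 6.8 × 0.64² = 1.39 mA.

Saturation; I_D = 1.39 mA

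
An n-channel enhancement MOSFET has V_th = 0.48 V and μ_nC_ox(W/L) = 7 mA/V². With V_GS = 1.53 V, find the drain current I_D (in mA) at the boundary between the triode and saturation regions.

At the boundary V_DS = V_ov = V_GS − V_th = 1.53 − 0.48 = 1.05 V.
I_D = ½ k_n V_ov² = 0.5 × 7 × 1.05² = 3.86 mA.

I_D = 3.86 mA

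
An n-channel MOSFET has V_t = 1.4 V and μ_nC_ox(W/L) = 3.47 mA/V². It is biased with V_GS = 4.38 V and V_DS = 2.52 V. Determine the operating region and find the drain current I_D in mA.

V_ov = V_GS − V_t = 4.38 − 1.4 = 2.98 V.
Since V_DS = 2.52 V < V_ov = 2.98 V, the device is in the triode region.
I_D = k_n [V_ov · V_DS − ½ V_DS²] = 3.47 × [2.98 × 2.52 − 0.5 × 2.52²] = 15 mA.

Triode; I_D = 15.0 mA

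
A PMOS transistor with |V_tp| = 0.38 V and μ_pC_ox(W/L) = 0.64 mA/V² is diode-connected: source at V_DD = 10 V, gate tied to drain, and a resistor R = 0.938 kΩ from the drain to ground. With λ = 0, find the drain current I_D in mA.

I_D = 5.74 mA

With gate tied to drain, V_SG = V_SD ≥ V_SG − |V_tp|, so the device is in saturation.
KCL at the drain: ½ k_p (V_SG − |V_tp|)² = (V_DD − V_SG)/R.
Let x = V_SG − 0.38. Then 0.3 x² + x − 9.62 = 0, giving x = 4.24 V (positive root), so V_SG = 4.62 V.
I_D = (V_DD − V_SG)/R = (10 − 4.62) / 0.938 = 5.74 mA.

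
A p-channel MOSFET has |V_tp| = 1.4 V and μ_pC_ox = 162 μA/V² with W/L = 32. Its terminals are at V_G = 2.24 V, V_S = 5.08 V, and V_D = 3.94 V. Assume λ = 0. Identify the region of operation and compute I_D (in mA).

V_SG = V_S − V_G = 5.08 − 2.24 = 2.84 V; V_SD = V_S − V_D = 5.08 − 3.94 = 1.14 V.
k_p = μ_pC_ox · (W/L) = 5.184 mA/V².
V_ov = V_SG − |V_tp| = 2.84 − 1.4 = 1.44 V.
Since V_SD = 1.14 V < V_ov = 1.44 V, the device is in the triode region.
I_D = k_p [V_ov · V_SD − ½ V_SD²] = 5.184 × [1.44 × 1.14 − 0.5 × 1.14²] = 5.14 mA.

Triode; I_D = 5.14 mA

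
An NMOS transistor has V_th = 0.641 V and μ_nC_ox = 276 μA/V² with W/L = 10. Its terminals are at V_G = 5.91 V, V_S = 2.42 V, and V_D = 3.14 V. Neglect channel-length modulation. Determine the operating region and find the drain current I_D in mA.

V_GS = V_G − V_S = 5.91 − 2.42 = 3.49 V; V_DS = V_D − V_S = 3.14 − 2.42 = 0.72 V.
k_n = μ_nC_ox · (W/L) = 2.76 mA/V².
V_ov = V_GS − V_th = 3.49 − 0.641 = 2.85 V.
Since V_DS = 0.72 V < V_ov = 2.85 V, the device is in the triode region.
I_D = k_n [V_ov · V_DS − ½ V_DS²] = 2.76 × [2.85 × 0.72 − 0.5 × 0.72²] = 4.95 mA.

Triode; I_D = 4.95 mA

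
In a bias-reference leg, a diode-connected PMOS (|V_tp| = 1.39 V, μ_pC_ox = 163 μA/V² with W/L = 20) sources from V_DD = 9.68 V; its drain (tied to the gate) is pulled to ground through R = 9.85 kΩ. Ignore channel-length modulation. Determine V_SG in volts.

V_SG = 2.08 V

With gate tied to drain, V_SG = V_SD ≥ V_SG − |V_tp|, so the device is in saturation.
k_p = μ_pC_ox · (W/L) = 3.26 mA/V².
KCL at the drain: ½ k_p (V_SG − |V_tp|)² = (V_DD − V_SG)/R.
Let x = V_SG − 1.39. Then 16.1 x² + x − 8.29 = 0, giving x = 0.688 V (positive root), so V_SG = 2.08 V.
I_D = (V_DD − V_SG)/R = (9.68 − 2.08) / 9.85 = 0.772 mA.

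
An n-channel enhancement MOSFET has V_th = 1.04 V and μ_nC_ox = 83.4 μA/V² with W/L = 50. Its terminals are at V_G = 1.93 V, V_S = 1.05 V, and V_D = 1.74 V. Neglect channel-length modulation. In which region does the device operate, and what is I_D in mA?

Cutoff; I_D = 0 mA

V_GS = V_G − V_S = 1.93 − 1.05 = 0.88 V; V_DS = V_D − V_S = 1.74 − 1.05 = 0.69 V.
V_GS = 0.88 V < V_th = 1.04 V, so the transistor is in cutoff.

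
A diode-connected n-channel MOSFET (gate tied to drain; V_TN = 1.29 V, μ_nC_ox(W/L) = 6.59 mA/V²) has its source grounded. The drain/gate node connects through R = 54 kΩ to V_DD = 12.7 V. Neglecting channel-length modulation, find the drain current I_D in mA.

I_D = 0.207 mA

With gate tied to drain, V_GS = V_DS ≥ V_GS − V_TN, so the device is in saturation.
KCL at the drain: ½ k_n (V_GS − V_TN)² = (V_DD − V_GS)/R.
Let x = V_GS − 1.29. Then 178 x² + x − 11.41 = 0, giving x = 0.25 V (positive root), so V_GS = 1.54 V.
I_D = (V_DD − V_GS)/R = (12.7 − 1.54) / 54 = 0.207 mA.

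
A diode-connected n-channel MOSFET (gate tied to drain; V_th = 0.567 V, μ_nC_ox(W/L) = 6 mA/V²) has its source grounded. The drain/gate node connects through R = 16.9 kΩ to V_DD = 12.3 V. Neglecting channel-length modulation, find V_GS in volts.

With gate tied to drain, V_GS = V_DS ≥ V_GS − V_th, so the device is in saturation.
KCL at the drain: ½ k_n (V_GS − V_th)² = (V_DD − V_GS)/R.
Let x = V_GS − 0.567. Then 50.7 x² + x − 11.73 = 0, giving x = 0.471 V (positive root), so V_GS = 1.04 V.
I_D = (V_DD − V_GS)/R = (12.3 − 1.04) / 16.9 = 0.666 mA.

V_GS = 1.04 V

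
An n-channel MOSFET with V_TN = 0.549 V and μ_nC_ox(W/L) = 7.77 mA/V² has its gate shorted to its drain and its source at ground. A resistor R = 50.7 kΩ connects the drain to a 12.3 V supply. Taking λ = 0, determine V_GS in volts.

With gate tied to drain, V_GS = V_DS ≥ V_GS − V_TN, so the device is in saturation.
KCL at the drain: ½ k_n (V_GS − V_TN)² = (V_DD − V_GS)/R.
Let x = V_GS − 0.549. Then 197 x² + x − 11.75 = 0, giving x = 0.242 V (positive root), so V_GS = 0.791 V.
I_D = (V_DD − V_GS)/R = (12.3 − 0.791) / 50.7 = 0.227 mA.

V_GS = 0.791 V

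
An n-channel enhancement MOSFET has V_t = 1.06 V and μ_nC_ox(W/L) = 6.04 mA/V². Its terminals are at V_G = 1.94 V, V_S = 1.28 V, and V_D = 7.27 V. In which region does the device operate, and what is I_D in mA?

V_GS = V_G − V_S = 1.94 − 1.28 = 0.66 V; V_DS = V_D − V_S = 7.27 − 1.28 = 5.99 V.
V_GS = 0.66 V < V_t = 1.06 V, so the transistor is in cutoff.

Cutoff; I_D = 0 mA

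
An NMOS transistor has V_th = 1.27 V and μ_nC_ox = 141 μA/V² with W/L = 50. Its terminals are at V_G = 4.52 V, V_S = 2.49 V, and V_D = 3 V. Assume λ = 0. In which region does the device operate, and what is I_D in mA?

V_GS = V_G − V_S = 4.52 − 2.49 = 2.03 V; V_DS = V_D − V_S = 3 − 2.49 = 0.51 V.
k_n = μ_nC_ox · (W/L) = 7.05 mA/V².
V_ov = V_GS − V_th = 2.03 − 1.27 = 0.76 V.
Since V_DS = 0.51 V < V_ov = 0.76 V, the device is in the triode region.
I_D = k_n [V_ov · V_DS − ½ V_DS²] = 7.05 × [0.76 × 0.51 − 0.5 × 0.51²] = 1.82 mA.

Triode; I_D = 1.82 mA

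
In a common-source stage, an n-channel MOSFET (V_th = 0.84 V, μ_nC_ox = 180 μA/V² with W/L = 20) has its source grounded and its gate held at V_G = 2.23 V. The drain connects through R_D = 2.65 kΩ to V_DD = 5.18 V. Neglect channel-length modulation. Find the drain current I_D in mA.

V_GS = V_G = 2.23 V, so V_ov = 2.23 − 0.84 = 1.39 V.
k_n = μ_nC_ox · (W/L) = 3.6 mA/V².
Assume saturation: I_D = ½ k_n V_ov² = 0.5 × 3.6 × 1.39² = 3.48 mA, giving V_DS = V_DD − I_D R_D = 5.18 − 3.48 × 2.65 = -4.04 V.
But -4.04 V < V_ov = 1.39 V, so the device is actually in triode.
In triode I_D = k_n[V_ov V_DS − ½ V_DS²] and I_D = (V_DD − V_DS)/R_D. Equating: 4.77 V_DS² − 14.26 V_DS + 5.18 = 0, giving V_DS = 0.423 V (the root below V_ov).
I_D = (5.18 − 0.423) / 2.65 = 1.8 mA.

I_D = 1.80 mA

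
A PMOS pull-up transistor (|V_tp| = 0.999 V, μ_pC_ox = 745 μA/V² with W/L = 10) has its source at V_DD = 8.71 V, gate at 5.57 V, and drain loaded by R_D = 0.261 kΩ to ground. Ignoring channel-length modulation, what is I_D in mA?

I_D = 17.1 mA

V_SG = V_DD − V_G = 8.71 − 5.57 = 3.14 V, so V_ov = 3.14 − 0.999 = 2.14 V.
k_p = μ_pC_ox · (W/L) = 7.45 mA/V².
Assume saturation: I_D = ½ k_p V_ov² = 0.5 × 7.45 × 2.14² = 17.1 mA, giving V_SD = V_DD − I_D R_D = 8.71 − 17.1 × 0.261 = 4.25 V.
V_SD = 4.25 V ≥ V_ov = 2.14 V, confirming saturation.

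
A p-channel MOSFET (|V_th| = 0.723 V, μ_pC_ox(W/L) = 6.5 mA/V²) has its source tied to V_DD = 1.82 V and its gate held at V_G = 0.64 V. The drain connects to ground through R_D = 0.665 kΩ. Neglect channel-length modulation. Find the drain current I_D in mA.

V_SG = V_DD − V_G = 1.82 − 0.64 = 1.18 V, so V_ov = 1.18 − 0.723 = 0.457 V.
Assume saturation: I_D = ½ k_p V_ov² = 0.5 × 6.5 × 0.457² = 0.679 mA, giving V_SD = V_DD − I_D R_D = 1.82 − 0.679 × 0.665 = 1.37 V.
V_SD = 1.37 V ≥ V_ov = 0.457 V, confirming saturation.

I_D = 0.679 mA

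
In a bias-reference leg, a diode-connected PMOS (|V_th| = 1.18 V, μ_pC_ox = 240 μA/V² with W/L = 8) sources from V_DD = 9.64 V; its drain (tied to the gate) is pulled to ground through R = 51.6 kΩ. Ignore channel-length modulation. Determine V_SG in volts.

With gate tied to drain, V_SG = V_SD ≥ V_SG − |V_th|, so the device is in saturation.
k_p = μ_pC_ox · (W/L) = 1.92 mA/V².
KCL at the drain: ½ k_p (V_SG − |V_th|)² = (V_DD − V_SG)/R.
Let x = V_SG − 1.18. Then 49.5 x² + x − 8.46 = 0, giving x = 0.403 V (positive root), so V_SG = 1.58 V.
I_D = (V_DD − V_SG)/R = (9.64 − 1.58) / 51.6 = 0.156 mA.

V_SG = 1.58 V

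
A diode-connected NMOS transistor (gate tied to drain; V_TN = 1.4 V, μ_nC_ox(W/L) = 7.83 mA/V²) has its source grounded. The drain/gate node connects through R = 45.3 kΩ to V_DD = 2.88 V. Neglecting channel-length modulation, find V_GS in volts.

With gate tied to drain, V_GS = V_DS ≥ V_GS − V_TN, so the device is in saturation.
KCL at the drain: ½ k_n (V_GS − V_TN)² = (V_DD − V_GS)/R.
Let x = V_GS − 1.4. Then 177 x² + x − 1.48 = 0, giving x = 0.0886 V (positive root), so V_GS = 1.49 V.
I_D = (V_DD − V_GS)/R = (2.88 − 1.49) / 45.3 = 0.0307 mA.

V_GS = 1.49 V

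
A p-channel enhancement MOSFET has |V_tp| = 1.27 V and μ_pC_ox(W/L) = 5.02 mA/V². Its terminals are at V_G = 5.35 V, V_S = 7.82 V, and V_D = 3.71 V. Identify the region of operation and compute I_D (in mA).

Saturation; I_D = 3.61 mA

V_SG = V_S − V_G = 7.82 − 5.35 = 2.47 V; V_SD = V_S − V_D = 7.82 − 3.71 = 4.11 V.
V_ov = V_SG − |V_tp| = 2.47 − 1.27 = 1.2 V.
Since V_SD = 4.11 V ≥ V_ov = 1.2 V, the device is in saturation.
I_D = ½ k_p V_ov² = 0.5 × 5.02 × 1.2² = 3.61 mA.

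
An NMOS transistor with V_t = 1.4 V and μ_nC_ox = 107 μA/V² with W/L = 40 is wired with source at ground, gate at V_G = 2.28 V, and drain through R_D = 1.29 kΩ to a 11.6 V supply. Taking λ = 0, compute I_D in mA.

I_D = 1.66 mA

V_GS = V_G = 2.28 V, so V_ov = 2.28 − 1.4 = 0.88 V.
k_n = μ_nC_ox · (W/L) = 4.28 mA/V².
Assume saturation: I_D = ½ k_n V_ov² = 0.5 × 4.28 × 0.88² = 1.66 mA, giving V_DS = V_DD − I_D R_D = 11.6 − 1.66 × 1.29 = 9.46 V.
V_DS = 9.46 V ≥ V_ov = 0.88 V, confirming saturation.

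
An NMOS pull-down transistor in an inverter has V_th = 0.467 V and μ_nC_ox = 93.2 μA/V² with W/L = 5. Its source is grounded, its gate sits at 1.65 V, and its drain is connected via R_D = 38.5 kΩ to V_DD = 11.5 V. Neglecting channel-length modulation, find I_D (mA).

V_GS = V_G = 1.65 V, so V_ov = 1.65 − 0.467 = 1.18 V.
k_n = μ_nC_ox · (W/L) = 0.466 mA/V².
Assume saturation: I_D = ½ k_n V_ov² = 0.5 × 0.466 × 1.18² = 0.326 mA, giving V_DS = V_DD − I_D R_D = 11.5 − 0.326 × 38.5 = -1.05 V.
But -1.05 V < V_ov = 1.18 V, so the device is actually in triode.
In triode I_D = k_n[V_ov V_DS − ½ V_DS²] and I_D = (V_DD − V_DS)/R_D. Equating: 8.97 V_DS² − 22.22 V_DS + 11.5 = 0, giving V_DS = 0.736 V (the root below V_ov).
I_D = (11.5 − 0.736) / 38.5 = 0.28 mA.

I_D = 0.280 mA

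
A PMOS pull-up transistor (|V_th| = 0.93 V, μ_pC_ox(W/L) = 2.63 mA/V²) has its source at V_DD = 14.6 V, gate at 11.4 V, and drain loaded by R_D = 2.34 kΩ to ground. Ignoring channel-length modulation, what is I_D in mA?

V_SG = V_DD − V_G = 14.6 − 11.4 = 3.2 V, so V_ov = 3.2 − 0.93 = 2.27 V.
Assume saturation: I_D = ½ k_p V_ov² = 0.5 × 2.63 × 2.27² = 6.78 mA, giving V_SD = V_DD − I_D R_D = 14.6 − 6.78 × 2.34 = -1.26 V.
But -1.26 V < V_ov = 2.27 V, so the device is actually in triode.
In triode I_D = k_p[V_ov V_SD − ½ V_SD²] and I_D = (V_DD − V_SD)/R_D. Equating: 3.08 V_SD² − 14.97 V_SD + 14.6 = 0, giving V_SD = 1.35 V (the root below V_ov).
I_D = (14.6 − 1.35) / 2.34 = 5.66 mA.

I_D = 5.66 mA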